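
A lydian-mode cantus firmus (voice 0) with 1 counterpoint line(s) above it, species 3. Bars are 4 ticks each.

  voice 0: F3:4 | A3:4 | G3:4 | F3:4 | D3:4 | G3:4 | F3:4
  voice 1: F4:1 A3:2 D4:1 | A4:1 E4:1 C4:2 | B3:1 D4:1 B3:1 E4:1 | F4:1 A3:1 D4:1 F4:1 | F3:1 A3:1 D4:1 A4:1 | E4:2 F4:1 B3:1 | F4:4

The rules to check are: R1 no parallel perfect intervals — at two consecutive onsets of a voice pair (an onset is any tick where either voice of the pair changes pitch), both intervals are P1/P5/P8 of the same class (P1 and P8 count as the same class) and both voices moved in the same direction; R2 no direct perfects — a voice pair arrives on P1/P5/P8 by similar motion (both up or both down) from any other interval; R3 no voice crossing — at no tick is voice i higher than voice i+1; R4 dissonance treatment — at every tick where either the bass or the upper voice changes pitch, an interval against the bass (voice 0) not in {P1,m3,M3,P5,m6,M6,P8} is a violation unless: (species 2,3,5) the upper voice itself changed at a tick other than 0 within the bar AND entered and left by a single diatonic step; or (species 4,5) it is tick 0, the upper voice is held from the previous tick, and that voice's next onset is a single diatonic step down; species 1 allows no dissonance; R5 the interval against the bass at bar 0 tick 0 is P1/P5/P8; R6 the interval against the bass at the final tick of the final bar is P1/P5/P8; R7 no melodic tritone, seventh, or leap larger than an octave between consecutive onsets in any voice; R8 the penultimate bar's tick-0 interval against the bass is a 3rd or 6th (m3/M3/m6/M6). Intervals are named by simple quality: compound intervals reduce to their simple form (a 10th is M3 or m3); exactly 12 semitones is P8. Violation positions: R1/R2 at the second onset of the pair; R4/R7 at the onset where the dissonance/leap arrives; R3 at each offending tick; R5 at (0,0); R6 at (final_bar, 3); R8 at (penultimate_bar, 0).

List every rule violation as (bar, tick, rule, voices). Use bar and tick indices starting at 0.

bar 0: v0=F3 v1=F4 downbeat P8
bar 1: v0=A3 v1=A4 downbeat P8
bar 2: v0=G3 v1=B3 downbeat M3
bar 3: v0=F3 v1=F4 downbeat P8
bar 4: v0=D3 v1=F3 downbeat m3
bar 5: v0=G3 v1=E4 downbeat M6
bar 6: v0=F3 v1=F4 downbeat P8
  -> R2 @ bar 1 tick 0 v(0, 1): F3/D4 M6 -> A3/A4 P8 similar
  -> R4 @ bar 5 tick 2 v(0, 1): G3/F4 m7 untreated
  -> R7 @ bar 5 tick 3 v(1,): F4->B3 leap 6st
  -> R7 @ bar 6 tick 0 v(1,): B3->F4 leap 6st

(1, 0, R2, (0, 1))
(5, 2, R4, (0, 1))
(5, 3, R7, (1,))
(6, 0, R7, (1,))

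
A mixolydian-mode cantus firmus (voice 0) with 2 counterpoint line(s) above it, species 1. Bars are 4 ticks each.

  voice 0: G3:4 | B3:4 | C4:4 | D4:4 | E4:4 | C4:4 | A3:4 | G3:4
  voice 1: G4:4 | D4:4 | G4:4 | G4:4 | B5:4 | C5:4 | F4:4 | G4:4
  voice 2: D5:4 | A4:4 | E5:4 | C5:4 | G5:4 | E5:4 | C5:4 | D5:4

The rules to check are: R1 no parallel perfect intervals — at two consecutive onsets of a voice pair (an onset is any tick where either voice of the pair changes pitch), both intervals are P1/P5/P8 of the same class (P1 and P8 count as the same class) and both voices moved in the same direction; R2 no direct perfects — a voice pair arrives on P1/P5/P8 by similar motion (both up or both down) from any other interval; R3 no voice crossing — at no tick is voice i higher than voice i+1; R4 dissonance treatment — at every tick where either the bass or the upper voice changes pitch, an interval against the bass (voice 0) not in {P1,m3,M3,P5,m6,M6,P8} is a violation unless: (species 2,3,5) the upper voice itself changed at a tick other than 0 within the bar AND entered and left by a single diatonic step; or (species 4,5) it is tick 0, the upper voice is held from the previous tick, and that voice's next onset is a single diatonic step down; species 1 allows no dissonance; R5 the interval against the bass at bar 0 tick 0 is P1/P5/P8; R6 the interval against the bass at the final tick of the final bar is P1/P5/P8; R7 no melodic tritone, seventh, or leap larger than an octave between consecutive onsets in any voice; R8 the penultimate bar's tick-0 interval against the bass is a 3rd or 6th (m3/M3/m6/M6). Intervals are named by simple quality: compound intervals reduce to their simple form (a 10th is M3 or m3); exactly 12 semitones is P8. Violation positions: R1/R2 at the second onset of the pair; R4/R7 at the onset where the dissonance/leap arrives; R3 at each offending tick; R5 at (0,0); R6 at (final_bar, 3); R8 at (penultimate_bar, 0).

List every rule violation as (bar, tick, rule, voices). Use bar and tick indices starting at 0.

bar 0: v0=G3 v1=G4 v2=D5 downbeat P5
bar 1: v0=B3 v1=D4 v2=A4 downbeat m7
bar 2: v0=C4 v1=G4 v2=E5 downbeat M3
bar 3: v0=D4 v1=G4 v2=C5 downbeat m7
bar 4: v0=E4 v1=B5 v2=G5 downbeat m3
bar 5: v0=C4 v1=C5 v2=E5 downbeat M3
bar 6: v0=A3 v1=F4 v2=C5 downbeat m3
bar 7: v0=G3 v1=G4 v2=D5 downbeat P5
  -> R1 @ bar 1 tick 0 v(1, 2): G4/D5 P5 -> D4/A4 P5 similar
  -> R4 @ bar 1 tick 0 v(0, 2): B3/A4 m7 untreated
  -> R2 @ bar 2 tick 0 v(0, 1): B3/D4 m3 -> C4/G4 P5 similar
  -> R4 @ bar 3 tick 0 v(0, 1): D4/G4 P4 untreated
  -> R4 @ bar 3 tick 0 v(0, 2): D4/C5 m7 untreated
  -> R2 @ bar 4 tick 0 v(0, 1): D4/G4 P4 -> E4/B5 P5 similar
  -> R3 @ bar 4 tick 0 v(1, 2): B5 above G5
  -> R7 @ bar 4 tick 0 v(1,): G4->B5 leap 16st
  -> R3 @ bar 4 tick 1 v(1, 2): B5 above G5
  -> R3 @ bar 4 tick 2 v(1, 2): B5 above G5
  -> R3 @ bar 4 tick 3 v(1, 2): B5 above G5
  -> R2 @ bar 5 tick 0 v(0, 1): E4/B5 P5 -> C4/C5 P8 similar
  -> R7 @ bar 5 tick 0 v(1,): B5->C5 leap 11st
  -> R2 @ bar 6 tick 0 v(1, 2): C5/E5 M3 -> F4/C5 P5 similar
  -> R1 @ bar 7 tick 0 v(1, 2): F4/C5 P5 -> G4/D5 P5 similar

(1, 0, R1, (1, 2))
(1, 0, R4, (0, 2))
(2, 0, R2, (0, 1))
(3, 0, R4, (0, 1))
(3, 0, R4, (0, 2))
(4, 0, R2, (0, 1))
(4, 0, R3, (1, 2))
(4, 0, R7, (1,))
(4, 1, R3, (1, 2))
(4, 2, R3, (1, 2))
(4, 3, R3, (1, 2))
(5, 0, R2, (0, 1))
(5, 0, R7, (1,))
(6, 0, R2, (1, 2))
(7, 0, R1, (1, 2))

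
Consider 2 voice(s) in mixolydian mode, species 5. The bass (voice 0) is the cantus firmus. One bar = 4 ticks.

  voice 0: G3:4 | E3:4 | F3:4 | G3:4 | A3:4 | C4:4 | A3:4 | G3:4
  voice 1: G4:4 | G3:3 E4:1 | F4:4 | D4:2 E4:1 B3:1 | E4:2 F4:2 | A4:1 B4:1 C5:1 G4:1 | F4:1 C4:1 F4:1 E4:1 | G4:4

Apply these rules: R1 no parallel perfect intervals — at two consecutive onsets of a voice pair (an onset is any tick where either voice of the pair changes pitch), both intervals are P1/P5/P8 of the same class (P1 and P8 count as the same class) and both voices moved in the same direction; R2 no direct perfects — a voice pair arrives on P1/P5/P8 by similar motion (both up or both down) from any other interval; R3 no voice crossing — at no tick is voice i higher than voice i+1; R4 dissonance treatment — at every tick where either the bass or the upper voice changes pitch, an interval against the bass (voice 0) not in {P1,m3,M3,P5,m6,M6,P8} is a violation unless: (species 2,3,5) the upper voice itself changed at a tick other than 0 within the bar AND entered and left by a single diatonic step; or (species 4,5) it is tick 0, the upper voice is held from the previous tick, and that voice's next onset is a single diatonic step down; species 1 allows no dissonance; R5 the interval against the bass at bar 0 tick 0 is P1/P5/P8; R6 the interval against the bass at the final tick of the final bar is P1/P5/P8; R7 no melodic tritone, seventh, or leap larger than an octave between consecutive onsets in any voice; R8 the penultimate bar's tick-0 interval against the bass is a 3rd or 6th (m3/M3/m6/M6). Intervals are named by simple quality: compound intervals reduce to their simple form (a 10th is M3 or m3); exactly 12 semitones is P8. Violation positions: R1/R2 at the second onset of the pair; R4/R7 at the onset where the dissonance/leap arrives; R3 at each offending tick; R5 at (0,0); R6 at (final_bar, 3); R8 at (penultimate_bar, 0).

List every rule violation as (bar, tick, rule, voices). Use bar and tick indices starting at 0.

(2, 0, R1, (0, 1))
(4, 0, R2, (0, 1))

bar 0: v0=G3 v1=G4 downbeat P8
bar 1: v0=E3 v1=G3 downbeat m3
bar 2: v0=F3 v1=F4 downbeat P8
bar 3: v0=G3 v1=D4 downbeat P5
bar 4: v0=A3 v1=E4 downbeat P5
bar 5: v0=C4 v1=A4 downbeat M6
bar 6: v0=A3 v1=F4 downbeat m6
bar 7: v0=G3 v1=G4 downbeat P8
  -> R1 @ bar 2 tick 0 v(0, 1): E3/E4 P8 -> F3/F4 P8 similar
  -> R2 @ bar 4 tick 0 v(0, 1): G3/B3 M3 -> A3/E4 P5 similar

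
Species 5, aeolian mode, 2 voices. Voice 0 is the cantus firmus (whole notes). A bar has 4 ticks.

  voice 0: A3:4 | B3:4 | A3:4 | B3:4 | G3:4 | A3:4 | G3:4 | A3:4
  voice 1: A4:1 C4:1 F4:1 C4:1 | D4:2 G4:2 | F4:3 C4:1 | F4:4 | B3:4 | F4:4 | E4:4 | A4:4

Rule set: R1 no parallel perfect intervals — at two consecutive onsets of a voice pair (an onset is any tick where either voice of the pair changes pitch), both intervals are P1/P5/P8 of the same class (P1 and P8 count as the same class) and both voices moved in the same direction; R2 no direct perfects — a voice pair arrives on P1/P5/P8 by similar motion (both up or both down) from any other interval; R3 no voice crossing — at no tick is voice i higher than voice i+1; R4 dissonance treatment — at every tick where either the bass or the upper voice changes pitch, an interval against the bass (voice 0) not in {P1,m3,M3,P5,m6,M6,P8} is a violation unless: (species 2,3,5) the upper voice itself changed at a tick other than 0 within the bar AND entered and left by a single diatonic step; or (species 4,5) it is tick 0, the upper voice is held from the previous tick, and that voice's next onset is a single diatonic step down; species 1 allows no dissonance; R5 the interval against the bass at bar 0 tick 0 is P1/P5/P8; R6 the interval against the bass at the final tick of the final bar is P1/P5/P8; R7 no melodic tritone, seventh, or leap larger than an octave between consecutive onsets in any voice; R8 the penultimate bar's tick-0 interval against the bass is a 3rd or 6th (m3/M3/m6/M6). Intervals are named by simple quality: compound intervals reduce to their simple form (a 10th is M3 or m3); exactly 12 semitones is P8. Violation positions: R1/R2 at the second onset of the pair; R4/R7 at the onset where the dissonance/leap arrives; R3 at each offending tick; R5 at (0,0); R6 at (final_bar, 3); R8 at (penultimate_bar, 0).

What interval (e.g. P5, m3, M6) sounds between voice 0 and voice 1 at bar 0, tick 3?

m3

voice 0=A3 voice 1=C4 -> m3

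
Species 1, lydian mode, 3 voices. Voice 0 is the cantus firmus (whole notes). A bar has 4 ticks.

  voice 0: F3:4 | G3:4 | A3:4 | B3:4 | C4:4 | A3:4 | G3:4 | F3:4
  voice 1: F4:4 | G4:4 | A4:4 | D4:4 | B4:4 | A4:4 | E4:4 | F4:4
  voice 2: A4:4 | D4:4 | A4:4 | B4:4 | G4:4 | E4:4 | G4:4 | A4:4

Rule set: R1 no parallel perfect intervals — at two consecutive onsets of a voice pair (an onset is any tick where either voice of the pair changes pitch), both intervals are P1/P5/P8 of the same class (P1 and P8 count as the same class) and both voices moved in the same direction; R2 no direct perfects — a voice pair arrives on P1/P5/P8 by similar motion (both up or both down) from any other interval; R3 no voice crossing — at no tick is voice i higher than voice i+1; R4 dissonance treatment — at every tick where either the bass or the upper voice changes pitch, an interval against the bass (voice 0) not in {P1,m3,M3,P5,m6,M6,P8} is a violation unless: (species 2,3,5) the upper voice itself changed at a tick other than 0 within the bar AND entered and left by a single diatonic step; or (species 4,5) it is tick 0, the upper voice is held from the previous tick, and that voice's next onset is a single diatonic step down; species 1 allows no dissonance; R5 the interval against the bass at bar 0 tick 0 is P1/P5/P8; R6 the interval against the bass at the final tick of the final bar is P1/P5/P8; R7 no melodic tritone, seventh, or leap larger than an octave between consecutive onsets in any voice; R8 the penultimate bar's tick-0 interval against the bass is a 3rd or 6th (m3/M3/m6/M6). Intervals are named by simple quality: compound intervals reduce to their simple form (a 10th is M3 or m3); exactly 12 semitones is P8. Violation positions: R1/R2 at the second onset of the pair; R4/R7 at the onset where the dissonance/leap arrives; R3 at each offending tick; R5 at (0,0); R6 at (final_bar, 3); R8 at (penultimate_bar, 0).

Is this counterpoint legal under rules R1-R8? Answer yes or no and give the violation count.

bar 0: v0=F3 v1=F4 v2=A4 (M3)
bar 1: v0=G3 v1=G4 v2=D4 (P5)
bar 2: v0=A3 v1=A4 v2=A4 (P8)
bar 3: v0=B3 v1=D4 v2=B4 (P8)
bar 4: v0=C4 v1=B4 v2=G4 (P5)
bar 5: v0=A3 v1=A4 v2=E4 (P5)
bar 6: v0=G3 v1=E4 v2=G4 (P8)
bar 7: v0=F3 v1=F4 v2=A4 (M3)
  R5 @ bar0.0: opens on M3
  R1 @ bar1.0: F3/F4 P8 -> G3/G4 P8 similar
  R3 @ bar1.0: G4 above D4
  R3 @ bar1.1: G4 above D4
  R3 @ bar1.2: G4 above D4
  R3 @ bar1.3: G4 above D4
  R1 @ bar2.0: G3/G4 P8 -> A3/A4 P8 similar
  R2 @ bar2.0: G3/D4 P5 -> A3/A4 P8 similar
  R2 @ bar2.0: G4/D4 P4 -> A4/A4 P1 similar
  R1 @ bar3.0: A3/A4 P8 -> B3/B4 P8 similar
  R3 @ bar4.0: B4 above G4
  R4 @ bar4.0: C4/B4 M7 untreated
  R3 @ bar4.1: B4 above G4
  R3 @ bar4.2: B4 above G4
  R3 @ bar4.3: B4 above G4
  R1 @ bar5.0: C4/G4 P5 -> A3/E4 P5 similar
  R2 @ bar5.0: C4/B4 M7 -> A3/A4 P8 similar
  R3 @ bar5.0: A4 above E4
  R3 @ bar5.1: A4 above E4
  R3 @ bar5.2: A4 above E4
  R3 @ bar5.3: A4 above E4
  R8 @ bar6.0: penult P8 not 3rd/6th
  R6 @ bar7.3: closes on M3

No (23 violations)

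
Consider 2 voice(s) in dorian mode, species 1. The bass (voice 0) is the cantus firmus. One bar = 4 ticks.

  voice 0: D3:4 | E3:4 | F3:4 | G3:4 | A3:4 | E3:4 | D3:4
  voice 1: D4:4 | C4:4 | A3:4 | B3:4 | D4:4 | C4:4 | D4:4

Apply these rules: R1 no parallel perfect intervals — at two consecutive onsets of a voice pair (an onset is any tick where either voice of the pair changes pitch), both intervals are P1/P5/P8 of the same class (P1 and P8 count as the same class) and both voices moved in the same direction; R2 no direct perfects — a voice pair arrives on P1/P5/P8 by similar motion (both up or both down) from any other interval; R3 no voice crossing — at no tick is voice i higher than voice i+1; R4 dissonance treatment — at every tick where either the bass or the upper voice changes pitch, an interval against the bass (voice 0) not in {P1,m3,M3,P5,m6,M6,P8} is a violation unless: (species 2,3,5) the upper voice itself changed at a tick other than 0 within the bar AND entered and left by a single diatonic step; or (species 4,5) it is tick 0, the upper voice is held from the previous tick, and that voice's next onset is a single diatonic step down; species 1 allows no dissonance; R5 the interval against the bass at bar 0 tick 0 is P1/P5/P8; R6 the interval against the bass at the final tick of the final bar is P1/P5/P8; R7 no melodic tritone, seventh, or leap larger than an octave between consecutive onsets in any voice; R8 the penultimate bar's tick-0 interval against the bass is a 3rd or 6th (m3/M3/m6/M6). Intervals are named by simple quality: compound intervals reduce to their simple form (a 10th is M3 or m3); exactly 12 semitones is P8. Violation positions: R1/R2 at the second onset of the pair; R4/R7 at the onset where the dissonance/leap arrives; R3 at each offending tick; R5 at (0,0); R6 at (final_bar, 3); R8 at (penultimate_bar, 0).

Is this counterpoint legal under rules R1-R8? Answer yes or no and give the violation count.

No (1 violations)

bar 0: v0=D3 v1=D4 (P8)
bar 1: v0=E3 v1=C4 (m6)
bar 2: v0=F3 v1=A3 (M3)
bar 3: v0=G3 v1=B3 (M3)
bar 4: v0=A3 v1=D4 (P4)
bar 5: v0=E3 v1=C4 (m6)
bar 6: v0=D3 v1=D4 (P8)
  R4 @ bar4.0: A3/D4 P4 untreated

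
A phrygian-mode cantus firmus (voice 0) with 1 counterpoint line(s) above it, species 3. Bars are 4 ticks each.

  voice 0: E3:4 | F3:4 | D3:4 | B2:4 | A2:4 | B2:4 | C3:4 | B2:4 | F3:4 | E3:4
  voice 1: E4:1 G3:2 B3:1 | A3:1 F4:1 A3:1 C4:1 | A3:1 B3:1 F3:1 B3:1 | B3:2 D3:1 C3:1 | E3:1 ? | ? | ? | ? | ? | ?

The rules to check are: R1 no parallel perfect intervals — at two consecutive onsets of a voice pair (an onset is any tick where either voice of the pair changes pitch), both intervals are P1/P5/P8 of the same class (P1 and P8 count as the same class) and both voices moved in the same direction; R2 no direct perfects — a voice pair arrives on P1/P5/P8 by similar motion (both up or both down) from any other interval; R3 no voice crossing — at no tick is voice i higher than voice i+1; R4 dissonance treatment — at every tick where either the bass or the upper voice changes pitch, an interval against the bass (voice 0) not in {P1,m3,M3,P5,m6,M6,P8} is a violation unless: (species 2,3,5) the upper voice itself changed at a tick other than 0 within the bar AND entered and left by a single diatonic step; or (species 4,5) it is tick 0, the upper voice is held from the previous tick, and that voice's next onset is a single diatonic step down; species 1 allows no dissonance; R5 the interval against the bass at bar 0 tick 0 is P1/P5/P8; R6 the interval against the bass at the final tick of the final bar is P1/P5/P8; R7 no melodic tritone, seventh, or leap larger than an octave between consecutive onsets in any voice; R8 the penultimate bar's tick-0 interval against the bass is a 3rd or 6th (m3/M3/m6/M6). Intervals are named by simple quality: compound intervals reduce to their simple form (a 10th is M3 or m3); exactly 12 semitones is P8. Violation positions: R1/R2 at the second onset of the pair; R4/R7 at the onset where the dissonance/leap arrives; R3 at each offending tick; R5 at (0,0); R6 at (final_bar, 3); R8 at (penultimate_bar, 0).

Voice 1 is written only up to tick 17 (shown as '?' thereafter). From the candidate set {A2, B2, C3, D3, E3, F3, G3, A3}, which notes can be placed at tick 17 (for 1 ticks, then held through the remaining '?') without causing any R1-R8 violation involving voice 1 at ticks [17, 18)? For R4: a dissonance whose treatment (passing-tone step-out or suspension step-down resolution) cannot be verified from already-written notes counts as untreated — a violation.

A2: legal
B2: violates R4
C3: legal
D3: violates R4
E3: legal
F3: legal
G3: violates R4
A3: legal

{A2, A3, C3, E3, F3}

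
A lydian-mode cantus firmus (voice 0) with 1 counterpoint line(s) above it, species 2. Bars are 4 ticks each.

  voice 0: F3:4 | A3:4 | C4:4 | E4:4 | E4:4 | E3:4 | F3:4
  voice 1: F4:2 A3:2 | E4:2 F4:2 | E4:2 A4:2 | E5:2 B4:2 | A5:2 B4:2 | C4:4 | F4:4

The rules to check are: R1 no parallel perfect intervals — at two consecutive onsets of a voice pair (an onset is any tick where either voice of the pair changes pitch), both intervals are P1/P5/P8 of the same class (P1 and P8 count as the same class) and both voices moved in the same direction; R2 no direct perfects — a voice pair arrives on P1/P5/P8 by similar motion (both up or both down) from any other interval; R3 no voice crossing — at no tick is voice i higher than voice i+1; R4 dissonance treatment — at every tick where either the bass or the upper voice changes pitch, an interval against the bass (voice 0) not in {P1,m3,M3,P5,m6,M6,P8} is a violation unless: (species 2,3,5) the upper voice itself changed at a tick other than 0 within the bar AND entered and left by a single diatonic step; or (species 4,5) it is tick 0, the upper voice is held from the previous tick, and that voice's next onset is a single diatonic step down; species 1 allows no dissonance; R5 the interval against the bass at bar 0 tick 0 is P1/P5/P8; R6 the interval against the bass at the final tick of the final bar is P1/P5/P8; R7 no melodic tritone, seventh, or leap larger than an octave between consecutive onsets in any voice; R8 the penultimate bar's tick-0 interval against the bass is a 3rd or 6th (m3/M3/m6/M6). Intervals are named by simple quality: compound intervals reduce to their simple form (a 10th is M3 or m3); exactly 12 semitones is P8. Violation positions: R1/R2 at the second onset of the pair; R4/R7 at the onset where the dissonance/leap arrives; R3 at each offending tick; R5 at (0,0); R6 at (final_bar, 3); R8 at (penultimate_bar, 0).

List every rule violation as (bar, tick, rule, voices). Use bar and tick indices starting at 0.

bar 0: v0=F3 v1=F4 downbeat P8
bar 1: v0=A3 v1=E4 downbeat P5
bar 2: v0=C4 v1=E4 downbeat M3
bar 3: v0=E4 v1=E5 downbeat P8
bar 4: v0=E4 v1=A5 downbeat P4
bar 5: v0=E3 v1=C4 downbeat m6
bar 6: v0=F3 v1=F4 downbeat P8
  -> R2 @ bar 1 tick 0 v(0, 1): F3/A3 M3 -> A3/E4 P5 similar
  -> R2 @ bar 3 tick 0 v(0, 1): C4/A4 M6 -> E4/E5 P8 similar
  -> R4 @ bar 4 tick 0 v(0, 1): E4/A5 P4 untreated
  -> R7 @ bar 4 tick 0 v(1,): B4->A5 leap 10st
  -> R7 @ bar 4 tick 2 v(1,): A5->B4 leap 10st
  -> R7 @ bar 5 tick 0 v(1,): B4->C4 leap 11st
  -> R2 @ bar 6 tick 0 v(0, 1): E3/C4 m6 -> F3/F4 P8 similar

(1, 0, R2, (0, 1))
(3, 0, R2, (0, 1))
(4, 0, R4, (0, 1))
(4, 0, R7, (1,))
(4, 2, R7, (1,))
(5, 0, R7, (1,))
(6, 0, R2, (0, 1))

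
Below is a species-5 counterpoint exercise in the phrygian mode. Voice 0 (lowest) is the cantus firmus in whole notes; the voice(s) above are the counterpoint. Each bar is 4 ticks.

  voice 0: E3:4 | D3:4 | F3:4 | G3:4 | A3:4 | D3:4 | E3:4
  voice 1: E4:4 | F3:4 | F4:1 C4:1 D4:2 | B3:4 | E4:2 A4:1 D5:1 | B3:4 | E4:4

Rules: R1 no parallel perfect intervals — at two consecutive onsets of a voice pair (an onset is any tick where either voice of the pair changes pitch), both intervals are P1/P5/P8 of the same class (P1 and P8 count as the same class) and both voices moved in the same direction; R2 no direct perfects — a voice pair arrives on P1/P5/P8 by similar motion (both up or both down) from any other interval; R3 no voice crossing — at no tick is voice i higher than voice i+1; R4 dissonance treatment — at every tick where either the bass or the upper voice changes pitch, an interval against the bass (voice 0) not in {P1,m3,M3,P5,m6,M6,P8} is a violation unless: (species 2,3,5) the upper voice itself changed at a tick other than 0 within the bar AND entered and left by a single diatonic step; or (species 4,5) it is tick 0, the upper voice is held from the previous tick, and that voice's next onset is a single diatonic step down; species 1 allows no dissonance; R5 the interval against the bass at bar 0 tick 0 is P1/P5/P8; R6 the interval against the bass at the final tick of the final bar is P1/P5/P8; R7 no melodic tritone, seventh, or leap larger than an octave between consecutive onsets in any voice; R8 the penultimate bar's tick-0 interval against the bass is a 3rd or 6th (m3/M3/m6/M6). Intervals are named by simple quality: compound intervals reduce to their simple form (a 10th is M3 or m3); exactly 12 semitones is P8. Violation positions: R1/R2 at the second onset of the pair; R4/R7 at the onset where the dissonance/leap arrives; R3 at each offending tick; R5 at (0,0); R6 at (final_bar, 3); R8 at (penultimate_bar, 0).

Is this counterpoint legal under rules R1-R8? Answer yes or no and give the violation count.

No (6 violations)

bar 0: v0=E3 v1=E4 (P8)
bar 1: v0=D3 v1=F3 (m3)
bar 2: v0=F3 v1=F4 (P8)
bar 3: v0=G3 v1=B3 (M3)
bar 4: v0=A3 v1=E4 (P5)
bar 5: v0=D3 v1=B3 (M6)
bar 6: v0=E3 v1=E4 (P8)
  R7 @ bar1.0: E4->F3 leap 11st
  R2 @ bar2.0: D3/F3 m3 -> F3/F4 P8 similar
  R2 @ bar4.0: G3/B3 M3 -> A3/E4 P5 similar
  R4 @ bar4.3: A3/D5 P4 untreated
  R7 @ bar5.0: D5->B3 leap 15st
  R2 @ bar6.0: D3/B3 M6 -> E3/E4 P8 similar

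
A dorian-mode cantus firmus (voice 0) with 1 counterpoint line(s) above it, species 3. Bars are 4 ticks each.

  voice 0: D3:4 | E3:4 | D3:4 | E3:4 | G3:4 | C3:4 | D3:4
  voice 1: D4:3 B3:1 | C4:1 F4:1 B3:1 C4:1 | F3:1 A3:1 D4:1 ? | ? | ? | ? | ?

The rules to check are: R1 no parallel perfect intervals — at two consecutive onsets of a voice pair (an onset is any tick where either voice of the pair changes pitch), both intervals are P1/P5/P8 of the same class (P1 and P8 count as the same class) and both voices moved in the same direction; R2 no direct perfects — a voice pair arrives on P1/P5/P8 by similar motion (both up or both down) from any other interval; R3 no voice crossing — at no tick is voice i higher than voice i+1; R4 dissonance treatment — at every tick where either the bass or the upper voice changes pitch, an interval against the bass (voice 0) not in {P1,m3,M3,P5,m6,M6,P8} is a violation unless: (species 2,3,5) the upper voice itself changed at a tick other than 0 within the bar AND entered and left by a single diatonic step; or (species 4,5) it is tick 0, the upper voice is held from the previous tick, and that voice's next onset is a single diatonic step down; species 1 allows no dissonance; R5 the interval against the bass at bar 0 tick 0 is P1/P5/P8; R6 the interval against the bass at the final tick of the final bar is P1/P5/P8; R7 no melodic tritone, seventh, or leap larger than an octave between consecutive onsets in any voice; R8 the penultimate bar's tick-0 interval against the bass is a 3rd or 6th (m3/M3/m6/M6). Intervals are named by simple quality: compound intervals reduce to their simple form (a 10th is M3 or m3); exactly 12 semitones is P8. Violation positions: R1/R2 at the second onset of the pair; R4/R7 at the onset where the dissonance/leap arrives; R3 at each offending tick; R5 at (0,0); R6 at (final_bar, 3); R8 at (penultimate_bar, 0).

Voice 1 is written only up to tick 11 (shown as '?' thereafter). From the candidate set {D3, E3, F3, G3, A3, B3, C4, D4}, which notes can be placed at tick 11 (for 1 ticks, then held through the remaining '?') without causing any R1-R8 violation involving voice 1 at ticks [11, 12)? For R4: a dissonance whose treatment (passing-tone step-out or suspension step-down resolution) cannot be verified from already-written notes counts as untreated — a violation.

{A3, B3, D3, D4, F3}

D3: legal
E3: violates R4,R7
F3: legal
G3: violates R4
A3: legal
B3: legal
C4: violates R4
D4: legal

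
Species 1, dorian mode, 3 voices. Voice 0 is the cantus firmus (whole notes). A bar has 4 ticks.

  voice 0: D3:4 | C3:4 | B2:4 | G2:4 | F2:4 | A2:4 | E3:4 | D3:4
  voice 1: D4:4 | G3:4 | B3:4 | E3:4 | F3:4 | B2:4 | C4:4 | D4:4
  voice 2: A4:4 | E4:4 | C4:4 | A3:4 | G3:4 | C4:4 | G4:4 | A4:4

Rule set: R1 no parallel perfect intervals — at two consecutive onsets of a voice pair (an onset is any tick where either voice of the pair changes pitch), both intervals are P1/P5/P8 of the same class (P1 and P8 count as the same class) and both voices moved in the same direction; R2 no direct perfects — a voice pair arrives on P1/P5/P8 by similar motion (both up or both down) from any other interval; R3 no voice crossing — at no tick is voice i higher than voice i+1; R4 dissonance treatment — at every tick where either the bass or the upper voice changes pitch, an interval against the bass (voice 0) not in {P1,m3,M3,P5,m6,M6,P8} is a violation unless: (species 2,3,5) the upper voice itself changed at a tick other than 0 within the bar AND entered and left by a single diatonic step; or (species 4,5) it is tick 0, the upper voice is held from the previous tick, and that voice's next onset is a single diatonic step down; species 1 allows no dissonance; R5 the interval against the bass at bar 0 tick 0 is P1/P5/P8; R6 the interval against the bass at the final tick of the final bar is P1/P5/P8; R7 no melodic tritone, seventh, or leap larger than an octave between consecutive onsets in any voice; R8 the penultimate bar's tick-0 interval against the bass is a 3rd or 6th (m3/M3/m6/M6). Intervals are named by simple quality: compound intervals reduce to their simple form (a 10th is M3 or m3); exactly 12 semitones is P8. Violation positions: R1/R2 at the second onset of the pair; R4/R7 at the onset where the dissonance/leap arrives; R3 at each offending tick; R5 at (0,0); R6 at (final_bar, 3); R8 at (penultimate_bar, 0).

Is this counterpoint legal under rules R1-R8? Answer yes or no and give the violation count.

No (9 violations)

bar 0: v0=D3 v1=D4 v2=A4 (P5)
bar 1: v0=C3 v1=G3 v2=E4 (M3)
bar 2: v0=B2 v1=B3 v2=C4 (m2)
bar 3: v0=G2 v1=E3 v2=A3 (M2)
bar 4: v0=F2 v1=F3 v2=G3 (M2)
bar 5: v0=A2 v1=B2 v2=C4 (m3)
bar 6: v0=E3 v1=C4 v2=G4 (m3)
bar 7: v0=D3 v1=D4 v2=A4 (P5)
  R2 @ bar1.0: D3/D4 P8 -> C3/G3 P5 similar
  R4 @ bar2.0: B2/C4 m2 untreated
  R4 @ bar3.0: G2/A3 M2 untreated
  R4 @ bar4.0: F2/G3 M2 untreated
  R4 @ bar5.0: A2/B2 M2 untreated
  R7 @ bar5.0: F3->B2 leap 6st
  R2 @ bar6.0: B2/C4 m2 -> C4/G4 P5 similar
  R7 @ bar6.0: B2->C4 leap 13st
  R1 @ bar7.0: C4/G4 P5 -> D4/A4 P5 similar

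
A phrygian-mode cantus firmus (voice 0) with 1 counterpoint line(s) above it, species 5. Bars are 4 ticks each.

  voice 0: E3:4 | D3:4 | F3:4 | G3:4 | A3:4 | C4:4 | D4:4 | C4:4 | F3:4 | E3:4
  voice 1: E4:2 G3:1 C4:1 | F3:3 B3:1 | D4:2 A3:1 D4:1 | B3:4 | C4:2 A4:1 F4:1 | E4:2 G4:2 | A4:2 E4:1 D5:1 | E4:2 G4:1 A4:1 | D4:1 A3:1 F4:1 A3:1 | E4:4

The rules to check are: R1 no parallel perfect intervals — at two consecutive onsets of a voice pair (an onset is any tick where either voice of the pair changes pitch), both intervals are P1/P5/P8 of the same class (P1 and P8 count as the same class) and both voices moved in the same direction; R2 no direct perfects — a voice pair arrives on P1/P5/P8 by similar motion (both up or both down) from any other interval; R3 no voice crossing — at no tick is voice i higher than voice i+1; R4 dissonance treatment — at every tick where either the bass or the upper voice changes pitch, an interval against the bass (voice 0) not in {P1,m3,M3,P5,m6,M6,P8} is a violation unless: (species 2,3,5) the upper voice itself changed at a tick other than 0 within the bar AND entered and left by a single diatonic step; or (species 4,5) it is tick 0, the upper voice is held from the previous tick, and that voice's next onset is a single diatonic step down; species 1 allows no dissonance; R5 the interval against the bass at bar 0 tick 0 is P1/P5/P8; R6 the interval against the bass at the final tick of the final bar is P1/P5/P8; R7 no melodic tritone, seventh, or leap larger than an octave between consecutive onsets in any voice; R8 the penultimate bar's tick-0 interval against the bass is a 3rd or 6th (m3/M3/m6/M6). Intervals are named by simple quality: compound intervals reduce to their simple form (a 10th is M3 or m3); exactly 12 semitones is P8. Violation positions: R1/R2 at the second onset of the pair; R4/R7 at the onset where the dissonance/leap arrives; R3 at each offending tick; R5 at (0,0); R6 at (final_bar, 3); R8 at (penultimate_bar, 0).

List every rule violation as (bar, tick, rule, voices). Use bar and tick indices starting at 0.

bar 0: v0=E3 v1=E4 downbeat P8
bar 1: v0=D3 v1=F3 downbeat m3
bar 2: v0=F3 v1=D4 downbeat M6
bar 3: v0=G3 v1=B3 downbeat M3
bar 4: v0=A3 v1=C4 downbeat m3
bar 5: v0=C4 v1=E4 downbeat M3
bar 6: v0=D4 v1=A4 downbeat P5
bar 7: v0=C4 v1=E4 downbeat M3
bar 8: v0=F3 v1=D4 downbeat M6
bar 9: v0=E3 v1=E4 downbeat P8
  -> R7 @ bar 1 tick 3 v(1,): F3->B3 leap 6st
  -> R1 @ bar 6 tick 0 v(0, 1): C4/G4 P5 -> D4/A4 P5 similar
  -> R4 @ bar 6 tick 2 v(0, 1): D4/E4 M2 untreated
  -> R7 @ bar 6 tick 3 v(1,): E4->D5 leap 10st
  -> R7 @ bar 7 tick 0 v(1,): D5->E4 leap 10st

(1, 3, R7, (1,))
(6, 0, R1, (0, 1))
(6, 2, R4, (0, 1))
(6, 3, R7, (1,))
(7, 0, R7, (1,))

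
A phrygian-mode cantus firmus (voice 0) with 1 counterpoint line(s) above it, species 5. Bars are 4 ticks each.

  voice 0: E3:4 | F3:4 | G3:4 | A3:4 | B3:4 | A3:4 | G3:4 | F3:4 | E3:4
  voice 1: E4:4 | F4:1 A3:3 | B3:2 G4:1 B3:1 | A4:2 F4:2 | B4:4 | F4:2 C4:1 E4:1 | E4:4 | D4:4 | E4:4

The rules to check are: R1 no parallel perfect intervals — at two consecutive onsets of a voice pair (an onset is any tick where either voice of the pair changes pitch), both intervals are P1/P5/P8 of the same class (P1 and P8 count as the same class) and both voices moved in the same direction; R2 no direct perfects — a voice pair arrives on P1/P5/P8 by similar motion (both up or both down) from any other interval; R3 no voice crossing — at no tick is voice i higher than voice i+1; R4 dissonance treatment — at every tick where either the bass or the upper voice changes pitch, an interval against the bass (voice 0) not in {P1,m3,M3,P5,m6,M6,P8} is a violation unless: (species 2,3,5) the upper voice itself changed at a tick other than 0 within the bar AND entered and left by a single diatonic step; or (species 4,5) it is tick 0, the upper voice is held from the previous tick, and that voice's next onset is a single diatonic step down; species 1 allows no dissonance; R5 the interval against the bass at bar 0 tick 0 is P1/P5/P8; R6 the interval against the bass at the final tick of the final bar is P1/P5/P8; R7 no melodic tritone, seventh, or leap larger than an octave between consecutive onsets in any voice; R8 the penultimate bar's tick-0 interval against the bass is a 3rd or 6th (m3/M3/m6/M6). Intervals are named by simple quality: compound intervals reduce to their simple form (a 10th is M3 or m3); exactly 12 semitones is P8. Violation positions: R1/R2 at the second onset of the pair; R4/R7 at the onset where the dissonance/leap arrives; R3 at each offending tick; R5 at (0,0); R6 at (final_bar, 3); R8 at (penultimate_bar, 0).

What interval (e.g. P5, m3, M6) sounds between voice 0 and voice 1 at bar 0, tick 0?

voice 0=E3 voice 1=E4 -> P8

P8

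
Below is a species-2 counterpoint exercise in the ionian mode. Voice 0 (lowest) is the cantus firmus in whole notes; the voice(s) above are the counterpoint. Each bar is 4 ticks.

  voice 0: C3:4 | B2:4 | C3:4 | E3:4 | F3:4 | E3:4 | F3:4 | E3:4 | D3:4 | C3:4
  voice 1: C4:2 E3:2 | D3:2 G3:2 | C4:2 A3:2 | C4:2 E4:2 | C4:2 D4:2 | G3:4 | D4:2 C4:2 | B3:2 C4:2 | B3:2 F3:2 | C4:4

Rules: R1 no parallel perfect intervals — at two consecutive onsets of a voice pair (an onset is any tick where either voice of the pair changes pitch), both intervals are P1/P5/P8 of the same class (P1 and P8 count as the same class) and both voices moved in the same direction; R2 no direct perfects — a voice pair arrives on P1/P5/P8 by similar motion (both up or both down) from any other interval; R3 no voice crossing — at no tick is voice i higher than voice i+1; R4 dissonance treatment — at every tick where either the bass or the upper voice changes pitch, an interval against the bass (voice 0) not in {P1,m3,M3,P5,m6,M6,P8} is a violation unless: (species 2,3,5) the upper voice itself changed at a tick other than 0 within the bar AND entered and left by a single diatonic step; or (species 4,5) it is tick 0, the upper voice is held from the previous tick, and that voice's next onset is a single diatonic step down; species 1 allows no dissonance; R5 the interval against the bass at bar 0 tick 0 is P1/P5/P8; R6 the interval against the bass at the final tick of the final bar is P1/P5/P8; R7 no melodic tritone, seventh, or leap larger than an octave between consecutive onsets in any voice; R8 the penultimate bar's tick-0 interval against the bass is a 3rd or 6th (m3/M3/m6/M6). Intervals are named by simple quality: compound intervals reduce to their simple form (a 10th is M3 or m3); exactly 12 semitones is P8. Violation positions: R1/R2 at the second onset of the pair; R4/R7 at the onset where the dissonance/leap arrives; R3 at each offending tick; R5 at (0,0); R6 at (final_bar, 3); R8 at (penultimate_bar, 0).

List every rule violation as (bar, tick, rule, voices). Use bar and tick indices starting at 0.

bar 0: v0=C3 v1=C4 downbeat P8
bar 1: v0=B2 v1=D3 downbeat m3
bar 2: v0=C3 v1=C4 downbeat P8
bar 3: v0=E3 v1=C4 downbeat m6
bar 4: v0=F3 v1=C4 downbeat P5
bar 5: v0=E3 v1=G3 downbeat m3
bar 6: v0=F3 v1=D4 downbeat M6
bar 7: v0=E3 v1=B3 downbeat P5
bar 8: v0=D3 v1=B3 downbeat M6
bar 9: v0=C3 v1=C4 downbeat P8
  -> R2 @ bar 2 tick 0 v(0, 1): B2/G3 m6 -> C3/C4 P8 similar
  -> R1 @ bar 7 tick 0 v(0, 1): F3/C4 P5 -> E3/B3 P5 similar
  -> R7 @ bar 8 tick 2 v(1,): B3->F3 leap 6st

(2, 0, R2, (0, 1))
(7, 0, R1, (0, 1))
(8, 2, R7, (1,))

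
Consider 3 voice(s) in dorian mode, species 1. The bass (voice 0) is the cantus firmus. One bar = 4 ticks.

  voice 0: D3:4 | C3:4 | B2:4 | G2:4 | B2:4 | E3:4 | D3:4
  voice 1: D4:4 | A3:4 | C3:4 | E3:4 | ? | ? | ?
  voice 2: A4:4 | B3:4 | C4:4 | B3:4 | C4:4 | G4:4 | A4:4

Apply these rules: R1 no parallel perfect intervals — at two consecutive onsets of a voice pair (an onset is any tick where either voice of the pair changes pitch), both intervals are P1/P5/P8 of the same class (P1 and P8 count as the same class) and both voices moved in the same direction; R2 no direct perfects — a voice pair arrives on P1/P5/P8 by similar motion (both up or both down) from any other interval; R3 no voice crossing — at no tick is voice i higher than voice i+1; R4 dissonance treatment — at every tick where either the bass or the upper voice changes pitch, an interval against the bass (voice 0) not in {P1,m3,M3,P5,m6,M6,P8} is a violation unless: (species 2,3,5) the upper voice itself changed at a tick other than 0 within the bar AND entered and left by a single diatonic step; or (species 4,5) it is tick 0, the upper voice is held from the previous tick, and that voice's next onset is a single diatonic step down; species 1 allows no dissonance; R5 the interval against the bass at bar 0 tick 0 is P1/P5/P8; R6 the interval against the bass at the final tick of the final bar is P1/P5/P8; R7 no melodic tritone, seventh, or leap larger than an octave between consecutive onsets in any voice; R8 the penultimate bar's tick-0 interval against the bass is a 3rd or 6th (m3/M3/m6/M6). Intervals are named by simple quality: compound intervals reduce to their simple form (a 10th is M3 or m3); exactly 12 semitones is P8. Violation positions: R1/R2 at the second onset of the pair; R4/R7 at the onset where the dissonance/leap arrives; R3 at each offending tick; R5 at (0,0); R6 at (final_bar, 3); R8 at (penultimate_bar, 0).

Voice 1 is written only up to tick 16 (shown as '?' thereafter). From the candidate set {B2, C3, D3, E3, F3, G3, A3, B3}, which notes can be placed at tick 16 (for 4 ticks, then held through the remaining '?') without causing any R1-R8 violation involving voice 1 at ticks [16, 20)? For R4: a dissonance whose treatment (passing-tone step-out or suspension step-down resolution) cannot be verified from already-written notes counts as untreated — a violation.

B2: legal
C3: violates R4
D3: legal
E3: violates R4
F3: violates R1,R4
G3: legal
A3: violates R4
B3: violates R2

{B2, D3, G3}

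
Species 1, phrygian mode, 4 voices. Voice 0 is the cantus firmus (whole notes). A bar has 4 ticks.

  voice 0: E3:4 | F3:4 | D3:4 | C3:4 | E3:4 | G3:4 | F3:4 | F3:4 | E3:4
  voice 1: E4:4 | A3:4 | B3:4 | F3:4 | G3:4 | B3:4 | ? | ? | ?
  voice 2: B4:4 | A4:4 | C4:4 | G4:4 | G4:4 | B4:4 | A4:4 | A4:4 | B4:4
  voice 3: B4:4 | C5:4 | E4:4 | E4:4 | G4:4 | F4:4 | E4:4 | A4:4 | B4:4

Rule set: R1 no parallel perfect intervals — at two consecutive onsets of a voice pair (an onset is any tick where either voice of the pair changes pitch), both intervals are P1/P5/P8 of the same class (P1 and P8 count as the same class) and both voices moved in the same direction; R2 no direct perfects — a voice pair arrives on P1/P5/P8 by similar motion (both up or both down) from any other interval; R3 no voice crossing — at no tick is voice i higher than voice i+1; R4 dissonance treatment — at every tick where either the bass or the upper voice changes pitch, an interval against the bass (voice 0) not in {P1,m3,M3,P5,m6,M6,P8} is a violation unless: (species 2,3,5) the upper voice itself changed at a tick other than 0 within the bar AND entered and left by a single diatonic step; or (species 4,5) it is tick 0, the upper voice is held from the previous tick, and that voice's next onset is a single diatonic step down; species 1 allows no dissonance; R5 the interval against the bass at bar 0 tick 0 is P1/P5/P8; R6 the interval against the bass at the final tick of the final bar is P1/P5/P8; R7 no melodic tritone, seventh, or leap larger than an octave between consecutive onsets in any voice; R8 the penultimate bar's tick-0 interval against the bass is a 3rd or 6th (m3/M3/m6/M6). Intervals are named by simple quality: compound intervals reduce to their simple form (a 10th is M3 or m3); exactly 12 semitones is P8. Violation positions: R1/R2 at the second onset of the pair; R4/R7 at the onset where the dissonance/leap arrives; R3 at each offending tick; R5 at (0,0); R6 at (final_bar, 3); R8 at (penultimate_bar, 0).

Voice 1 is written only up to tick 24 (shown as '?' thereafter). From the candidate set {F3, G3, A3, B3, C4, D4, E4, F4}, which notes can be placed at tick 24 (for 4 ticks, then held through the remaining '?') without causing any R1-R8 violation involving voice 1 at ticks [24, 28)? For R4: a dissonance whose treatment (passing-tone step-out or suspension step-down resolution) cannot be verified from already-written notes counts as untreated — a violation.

F3: violates R2,R7
G3: violates R4
A3: violates R1,R2
B3: violates R4
C4: legal
D4: legal
E4: violates R4
F4: violates R7

{C4, D4}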